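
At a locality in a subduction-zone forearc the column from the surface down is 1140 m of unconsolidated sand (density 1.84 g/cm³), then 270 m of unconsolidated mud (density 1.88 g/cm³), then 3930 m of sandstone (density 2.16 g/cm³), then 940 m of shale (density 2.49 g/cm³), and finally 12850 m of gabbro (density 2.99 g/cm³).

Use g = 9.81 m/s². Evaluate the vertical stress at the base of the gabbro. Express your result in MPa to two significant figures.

510 MPa

unconsolidated sand: 1840 kg/m³ × 9.81 m/s² × 1140 m = 2.058×10^7 Pa = 20.58 MPa
unconsolidated mud: 1880 kg/m³ × 9.81 m/s² × 270 m = 4.980×10^6 Pa = 4.980 MPa
sandstone: 2160 kg/m³ × 9.81 m/s² × 3930 m = 8.328×10^7 Pa = 83.28 MPa
shale: 2490 kg/m³ × 9.81 m/s² × 940 m = 2.296×10^7 Pa = 22.96 MPa
gabbro: 2990 kg/m³ × 9.81 m/s² × 12850 m = 3.769×10^8 Pa = 376.9 MPa
Total = 20.58 + 4.980 + 83.28 + 22.96 + 376.9 = 508.71 MPa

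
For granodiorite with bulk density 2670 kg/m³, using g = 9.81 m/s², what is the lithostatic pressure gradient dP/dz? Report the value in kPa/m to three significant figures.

dP/dz = ρg = 2670 kg/m³ × 9.81 m/s² = 26193 Pa/m
= 26193 Pa/m × (1 kPa/m / 1000.0 Pa/m) = 26.193 kPa/m

26.2 kPa/m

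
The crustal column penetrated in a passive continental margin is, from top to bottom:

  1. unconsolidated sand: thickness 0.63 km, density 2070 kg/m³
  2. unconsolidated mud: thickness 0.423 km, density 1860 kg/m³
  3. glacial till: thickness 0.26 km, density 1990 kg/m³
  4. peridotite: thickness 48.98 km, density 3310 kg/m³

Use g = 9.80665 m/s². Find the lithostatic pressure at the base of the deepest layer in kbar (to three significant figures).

16.2 kbar

unconsolidated sand: 2070 kg/m³ × 9.80665 m/s² × 630 m = 1.279×10^7 Pa = 0.1279 kbar
unconsolidated mud: 1860 kg/m³ × 9.80665 m/s² × 423 m = 7.716×10^6 Pa = 0.07716 kbar
glacial till: 1990 kg/m³ × 9.80665 m/s² × 260 m = 5.074×10^6 Pa = 0.05074 kbar
peridotite: 3310 kg/m³ × 9.80665 m/s² × 48980 m = 1.590×10^9 Pa = 15.90 kbar
Total = 0.1279 + 0.07716 + 0.05074 + 15.90 = 16.155 kbar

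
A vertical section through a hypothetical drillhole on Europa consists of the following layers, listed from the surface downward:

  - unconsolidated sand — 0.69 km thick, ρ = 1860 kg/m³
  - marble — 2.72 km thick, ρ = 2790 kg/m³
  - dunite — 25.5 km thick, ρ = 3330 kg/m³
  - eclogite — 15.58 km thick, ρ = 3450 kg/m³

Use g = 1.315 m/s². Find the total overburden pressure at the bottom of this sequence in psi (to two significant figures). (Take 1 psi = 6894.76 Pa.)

28000 psi

unconsolidated sand: 1860 kg/m³ × 1.315 m/s² × 690 m = 1.688×10^6 Pa = 244.8 psi
marble: 2790 kg/m³ × 1.315 m/s² × 2720 m = 9.979×10^6 Pa = 1447 psi
dunite: 3330 kg/m³ × 1.315 m/s² × 25500 m = 1.117×10^8 Pa = 16195 psi
eclogite: 3450 kg/m³ × 1.315 m/s² × 15580 m = 7.068×10^7 Pa = 10252 psi
Total = 244.8 + 1447 + 16195 + 10252 = 28139 psi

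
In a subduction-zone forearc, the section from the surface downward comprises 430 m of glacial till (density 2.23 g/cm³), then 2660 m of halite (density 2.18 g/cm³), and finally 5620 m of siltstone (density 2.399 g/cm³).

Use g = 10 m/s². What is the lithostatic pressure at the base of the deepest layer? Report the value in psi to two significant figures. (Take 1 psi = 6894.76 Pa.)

29000 psi

glacial till: 2230 kg/m³ × 10 m/s² × 430 m = 9.589×10^6 Pa = 1391 psi
halite: 2180 kg/m³ × 10 m/s² × 2660 m = 5.799×10^7 Pa = 8410 psi
siltstone: 2399 kg/m³ × 10 m/s² × 5620 m = 1.348×10^8 Pa = 19555 psi
Total = 1391 + 8410 + 19555 = 29356 psi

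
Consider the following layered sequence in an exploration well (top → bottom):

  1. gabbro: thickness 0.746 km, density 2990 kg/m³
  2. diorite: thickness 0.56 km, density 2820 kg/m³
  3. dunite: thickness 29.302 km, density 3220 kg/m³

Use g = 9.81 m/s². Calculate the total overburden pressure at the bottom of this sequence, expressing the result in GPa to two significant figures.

0.96 GPa

gabbro: 2990 kg/m³ × 9.81 m/s² × 746 m = 2.188×10^7 Pa = 0.02188 GPa
diorite: 2820 kg/m³ × 9.81 m/s² × 560 m = 1.549×10^7 Pa = 0.01549 GPa
dunite: 3220 kg/m³ × 9.81 m/s² × 29302 m = 9.256×10^8 Pa = 0.9256 GPa
Total = 0.02188 + 0.01549 + 0.9256 = 0.96297 GPa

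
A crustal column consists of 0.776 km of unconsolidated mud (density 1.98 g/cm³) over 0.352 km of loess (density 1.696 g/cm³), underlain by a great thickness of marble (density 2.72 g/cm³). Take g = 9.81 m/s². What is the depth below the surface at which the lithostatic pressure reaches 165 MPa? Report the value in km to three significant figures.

6.53 km

Pressure at base of upper layers: 1980×9.81×776 + 1696×9.81×352 = 2.093×10^7 Pa = 20.93 MPa
Remaining pressure to be supplied by marble: 1.650×10^8 − 2.093×10^7 = 1.441×10^8 Pa
Additional depth in marble = 1.441×10^8 Pa / (2720 kg/m³ × 9.81 m/s²) = 5399.3 m
Total depth = 1128 m + 5399.3 m = 6527.3 m
= 6.5273 km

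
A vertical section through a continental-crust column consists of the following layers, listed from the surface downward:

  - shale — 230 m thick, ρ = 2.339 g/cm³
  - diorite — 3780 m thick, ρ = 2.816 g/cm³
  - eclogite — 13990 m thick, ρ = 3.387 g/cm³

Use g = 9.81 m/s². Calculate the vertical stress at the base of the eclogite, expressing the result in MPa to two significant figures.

570 MPa

shale: 2339 kg/m³ × 9.81 m/s² × 230 m = 5.277×10^6 Pa = 5.277 MPa
diorite: 2816 kg/m³ × 9.81 m/s² × 3780 m = 1.044×10^8 Pa = 104.4 MPa
eclogite: 3387 kg/m³ × 9.81 m/s² × 13990 m = 4.648×10^8 Pa = 464.8 MPa
Total = 5.277 + 104.4 + 464.8 = 574.54 MPa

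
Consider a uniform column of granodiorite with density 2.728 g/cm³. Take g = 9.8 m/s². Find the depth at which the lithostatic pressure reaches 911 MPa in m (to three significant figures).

34100 m

h = P/(ρg) = 911 MPa / (2728 kg/m³ × 9.8 m/s²) = 9.110×10^8 Pa / 26734 Pa/m = 34076 m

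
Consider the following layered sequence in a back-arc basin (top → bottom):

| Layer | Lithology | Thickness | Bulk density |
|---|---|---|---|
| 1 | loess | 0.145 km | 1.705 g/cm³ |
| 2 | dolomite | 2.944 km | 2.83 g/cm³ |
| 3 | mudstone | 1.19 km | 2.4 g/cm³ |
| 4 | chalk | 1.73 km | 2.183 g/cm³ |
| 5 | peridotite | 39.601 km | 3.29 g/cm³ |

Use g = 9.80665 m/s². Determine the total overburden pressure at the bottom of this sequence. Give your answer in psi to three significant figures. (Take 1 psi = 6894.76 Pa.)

loess: 1705 kg/m³ × 9.80665 m/s² × 145 m = 2.424×10^6 Pa = 351.6 psi
dolomite: 2830 kg/m³ × 9.80665 m/s² × 2944 m = 8.170×10^7 Pa = 11850 psi
mudstone: 2400 kg/m³ × 9.80665 m/s² × 1190 m = 2.801×10^7 Pa = 4062 psi
chalk: 2183 kg/m³ × 9.80665 m/s² × 1730 m = 3.704×10^7 Pa = 5372 psi
peridotite: 3290 kg/m³ × 9.80665 m/s² × 39601 m = 1.278×10^9 Pa = 1.853×10^5 psi
Total = 351.6 + 11850 + 4062 + 5372 + 1.853×10^5 = 2.0695×10^5 psi

207000 psi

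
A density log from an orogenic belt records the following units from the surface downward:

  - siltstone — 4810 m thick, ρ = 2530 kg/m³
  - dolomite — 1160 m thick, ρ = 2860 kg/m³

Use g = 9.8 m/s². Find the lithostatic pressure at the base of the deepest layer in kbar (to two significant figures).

1.5 kbar

siltstone: 2530 kg/m³ × 9.8 m/s² × 4810 m = 1.193×10^8 Pa = 1.193 kbar
dolomite: 2860 kg/m³ × 9.8 m/s² × 1160 m = 3.251×10^7 Pa = 0.3251 kbar
Total = 1.193 + 0.3251 = 1.5177 kbar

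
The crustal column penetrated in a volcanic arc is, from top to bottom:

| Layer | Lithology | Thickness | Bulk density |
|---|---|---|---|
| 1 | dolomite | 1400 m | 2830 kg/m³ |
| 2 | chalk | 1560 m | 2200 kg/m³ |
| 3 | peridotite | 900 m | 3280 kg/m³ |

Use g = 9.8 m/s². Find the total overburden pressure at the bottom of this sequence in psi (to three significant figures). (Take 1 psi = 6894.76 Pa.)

14700 psi

dolomite: 2830 kg/m³ × 9.8 m/s² × 1400 m = 3.883×10^7 Pa = 5631 psi
chalk: 2200 kg/m³ × 9.8 m/s² × 1560 m = 3.363×10^7 Pa = 4878 psi
peridotite: 3280 kg/m³ × 9.8 m/s² × 900 m = 2.893×10^7 Pa = 4196 psi
Total = 5631 + 4878 + 4196 = 14705 psi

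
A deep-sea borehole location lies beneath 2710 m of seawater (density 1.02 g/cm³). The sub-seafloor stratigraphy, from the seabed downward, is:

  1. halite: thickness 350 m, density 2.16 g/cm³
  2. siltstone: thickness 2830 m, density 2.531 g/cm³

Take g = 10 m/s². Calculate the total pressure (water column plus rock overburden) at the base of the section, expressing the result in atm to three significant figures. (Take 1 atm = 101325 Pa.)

1050 atm

seawater: 1020 kg/m³ × 10 m/s² × 2710 m = 2.764×10^7 Pa = 272.8 atm
halite: 2160 kg/m³ × 10 m/s² × 350 m = 7.560×10^6 Pa = 74.61 atm
siltstone: 2531 kg/m³ × 10 m/s² × 2830 m = 7.163×10^7 Pa = 706.9 atm
Total = 272.8 + 74.61 + 706.9 = 1054.3 atm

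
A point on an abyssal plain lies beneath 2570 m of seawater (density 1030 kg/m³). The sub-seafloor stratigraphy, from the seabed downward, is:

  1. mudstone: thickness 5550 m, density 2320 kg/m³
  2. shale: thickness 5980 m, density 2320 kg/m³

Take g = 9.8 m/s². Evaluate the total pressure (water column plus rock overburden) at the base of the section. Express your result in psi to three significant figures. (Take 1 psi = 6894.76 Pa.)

seawater: 1030 kg/m³ × 9.8 m/s² × 2570 m = 2.594×10^7 Pa = 3763 psi
mudstone: 2320 kg/m³ × 9.8 m/s² × 5550 m = 1.262×10^8 Pa = 18302 psi
shale: 2320 kg/m³ × 9.8 m/s² × 5980 m = 1.360×10^8 Pa = 19720 psi
Total = 3763 + 18302 + 19720 = 41784 psi

41800 psi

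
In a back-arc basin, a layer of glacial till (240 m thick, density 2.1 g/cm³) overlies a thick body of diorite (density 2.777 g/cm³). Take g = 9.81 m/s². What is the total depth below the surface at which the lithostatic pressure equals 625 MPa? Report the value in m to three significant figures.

Pressure at base of upper layers: 2100×9.81×240 = 4.944×10^6 Pa = 4.944 MPa
Remaining pressure to be supplied by diorite: 6.250×10^8 − 4.944×10^6 = 6.201×10^8 Pa
Additional depth in diorite = 6.201×10^8 Pa / (2777 kg/m³ × 9.81 m/s²) = 22761 m
Total depth = 240 m + 22761 m = 23001 m

23000 m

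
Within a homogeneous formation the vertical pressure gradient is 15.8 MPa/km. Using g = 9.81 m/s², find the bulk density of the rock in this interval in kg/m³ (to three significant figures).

1610 kg/m³

ρ = (dP/dz)/g = 15.8 MPa/km / 9.81 m/s² = 15800 Pa/m / 9.81 m/s² = 1610.6 kg/m³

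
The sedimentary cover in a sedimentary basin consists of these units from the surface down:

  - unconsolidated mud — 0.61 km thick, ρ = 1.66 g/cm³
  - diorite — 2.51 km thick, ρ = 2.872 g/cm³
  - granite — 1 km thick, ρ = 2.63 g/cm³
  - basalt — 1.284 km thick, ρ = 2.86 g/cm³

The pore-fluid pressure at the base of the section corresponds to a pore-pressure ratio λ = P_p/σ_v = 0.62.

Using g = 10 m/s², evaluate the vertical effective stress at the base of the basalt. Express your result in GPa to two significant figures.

Overburden (lithostatic) stress σ_v:
unconsolidated mud: 1660 kg/m³ × 10 m/s² × 610 m = 1.013×10^7 Pa = 10.13 MPa
diorite: 2872 kg/m³ × 10 m/s² × 2510 m = 7.209×10^7 Pa = 72.09 MPa
granite: 2630 kg/m³ × 10 m/s² × 1000 m = 2.630×10^7 Pa = 26.30 MPa
basalt: 2860 kg/m³ × 10 m/s² × 1284 m = 3.672×10^7 Pa = 36.72 MPa
Total = 10.13 + 72.09 + 26.30 + 36.72 = 145.24 MPa
Pore pressure P_p = λ·σ_v = 0.62 × 145.2 MPa = 90.05 MPa
Effective stress σ' = σ_v − P_p = 145.2 − 90.05 = 55.190 MPa = 0.055190 GPa

0.055 GPa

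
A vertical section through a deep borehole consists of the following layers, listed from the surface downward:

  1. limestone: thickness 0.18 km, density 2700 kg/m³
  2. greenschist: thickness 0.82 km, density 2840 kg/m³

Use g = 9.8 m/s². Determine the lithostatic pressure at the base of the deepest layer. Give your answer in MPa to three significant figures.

limestone: 2700 kg/m³ × 9.8 m/s² × 180 m = 4.763×10^6 Pa = 4.763 MPa
greenschist: 2840 kg/m³ × 9.8 m/s² × 820 m = 2.282×10^7 Pa = 22.82 MPa
Total = 4.763 + 22.82 = 27.585 MPa

27.6 MPa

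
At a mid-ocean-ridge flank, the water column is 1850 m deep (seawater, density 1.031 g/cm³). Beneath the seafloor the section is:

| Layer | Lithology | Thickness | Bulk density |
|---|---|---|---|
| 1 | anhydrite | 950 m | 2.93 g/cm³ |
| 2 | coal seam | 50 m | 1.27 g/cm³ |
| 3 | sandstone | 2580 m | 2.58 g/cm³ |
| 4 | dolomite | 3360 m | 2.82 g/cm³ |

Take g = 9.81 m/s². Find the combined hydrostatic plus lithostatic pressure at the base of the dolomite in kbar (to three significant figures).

2.05 kbar

seawater: 1031 kg/m³ × 9.81 m/s² × 1850 m = 1.871×10^7 Pa = 0.1871 kbar
anhydrite: 2930 kg/m³ × 9.81 m/s² × 950 m = 2.731×10^7 Pa = 0.2731 kbar
coal seam: 1270 kg/m³ × 9.81 m/s² × 50 m = 6.229×10^5 Pa = 6.229×10^-3 kbar
sandstone: 2580 kg/m³ × 9.81 m/s² × 2580 m = 6.530×10^7 Pa = 0.6530 kbar
dolomite: 2820 kg/m³ × 9.81 m/s² × 3360 m = 9.295×10^7 Pa = 0.9295 kbar
Total = 0.1871 + 0.2731 + 6.229×10^-3 + 0.6530 + 0.9295 = 2.0489 kbar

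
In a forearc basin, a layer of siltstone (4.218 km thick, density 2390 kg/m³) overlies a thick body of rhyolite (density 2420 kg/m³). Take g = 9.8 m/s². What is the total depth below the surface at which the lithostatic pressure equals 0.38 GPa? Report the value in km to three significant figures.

16.1 km

Pressure at base of upper layers: 2390×9.8×4218 = 9.879×10^7 Pa = 0.09879 GPa
Remaining pressure to be supplied by rhyolite: 3.800×10^8 − 9.879×10^7 = 2.812×10^8 Pa
Additional depth in rhyolite = 2.812×10^8 Pa / (2420 kg/m³ × 9.8 m/s²) = 11857 m
Total depth = 4218 m + 11857 m = 16075 m
= 16.075 km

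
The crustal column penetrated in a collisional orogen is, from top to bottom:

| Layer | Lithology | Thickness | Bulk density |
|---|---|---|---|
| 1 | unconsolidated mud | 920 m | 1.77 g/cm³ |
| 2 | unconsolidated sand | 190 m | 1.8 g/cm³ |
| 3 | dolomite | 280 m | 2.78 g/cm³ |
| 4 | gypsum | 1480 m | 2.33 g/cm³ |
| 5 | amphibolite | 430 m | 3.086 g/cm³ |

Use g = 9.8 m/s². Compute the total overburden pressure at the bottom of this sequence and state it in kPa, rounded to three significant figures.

73700 kPa

unconsolidated mud: 1770 kg/m³ × 9.8 m/s² × 920 m = 1.596×10^7 Pa = 15958 kPa
unconsolidated sand: 1800 kg/m³ × 9.8 m/s² × 190 m = 3.352×10^6 Pa = 3352 kPa
dolomite: 2780 kg/m³ × 9.8 m/s² × 280 m = 7.628×10^6 Pa = 7628 kPa
gypsum: 2330 kg/m³ × 9.8 m/s² × 1480 m = 3.379×10^7 Pa = 33794 kPa
amphibolite: 3086 kg/m³ × 9.8 m/s² × 430 m = 1.300×10^7 Pa = 13004 kPa
Total = 15958 + 3352 + 7628 + 33794 + 13004 = 73737 kPa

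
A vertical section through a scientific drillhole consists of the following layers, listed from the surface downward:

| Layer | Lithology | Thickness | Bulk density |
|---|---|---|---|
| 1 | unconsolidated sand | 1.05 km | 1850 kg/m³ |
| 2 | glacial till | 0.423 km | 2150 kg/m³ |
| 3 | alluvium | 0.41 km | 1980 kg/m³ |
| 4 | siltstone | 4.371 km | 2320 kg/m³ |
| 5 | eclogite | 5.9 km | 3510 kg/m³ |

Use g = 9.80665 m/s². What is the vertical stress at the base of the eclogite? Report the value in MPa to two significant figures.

340 MPa

unconsolidated sand: 1850 kg/m³ × 9.80665 m/s² × 1050 m = 1.905×10^7 Pa = 19.05 MPa
glacial till: 2150 kg/m³ × 9.80665 m/s² × 423 m = 8.919×10^6 Pa = 8.919 MPa
alluvium: 1980 kg/m³ × 9.80665 m/s² × 410 m = 7.961×10^6 Pa = 7.961 MPa
siltstone: 2320 kg/m³ × 9.80665 m/s² × 4371 m = 9.945×10^7 Pa = 99.45 MPa
eclogite: 3510 kg/m³ × 9.80665 m/s² × 5900 m = 2.031×10^8 Pa = 203.1 MPa
Total = 19.05 + 8.919 + 7.961 + 99.45 + 203.1 = 338.46 MPa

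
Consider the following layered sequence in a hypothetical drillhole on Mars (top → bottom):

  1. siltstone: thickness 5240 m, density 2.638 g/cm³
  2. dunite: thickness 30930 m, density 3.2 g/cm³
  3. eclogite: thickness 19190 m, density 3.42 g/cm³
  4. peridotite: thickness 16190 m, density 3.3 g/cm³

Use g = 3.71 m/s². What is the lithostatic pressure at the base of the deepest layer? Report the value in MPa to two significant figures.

siltstone: 2638 kg/m³ × 3.71 m/s² × 5240 m = 5.128×10^7 Pa = 51.28 MPa
dunite: 3200 kg/m³ × 3.71 m/s² × 30930 m = 3.672×10^8 Pa = 367.2 MPa
eclogite: 3420 kg/m³ × 3.71 m/s² × 19190 m = 2.435×10^8 Pa = 243.5 MPa
peridotite: 3300 kg/m³ × 3.71 m/s² × 16190 m = 1.982×10^8 Pa = 198.2 MPa
Total = 51.28 + 367.2 + 243.5 + 198.2 = 860.19 MPa

860 MPa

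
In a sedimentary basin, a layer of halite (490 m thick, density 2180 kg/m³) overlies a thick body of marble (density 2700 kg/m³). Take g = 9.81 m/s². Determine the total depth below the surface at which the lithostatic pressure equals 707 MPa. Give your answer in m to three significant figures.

Pressure at base of upper layers: 2180×9.81×490 = 1.048×10^7 Pa = 10.48 MPa
Remaining pressure to be supplied by marble: 7.070×10^8 − 1.048×10^7 = 6.965×10^8 Pa
Additional depth in marble = 6.965×10^8 Pa / (2700 kg/m³ × 9.81 m/s²) = 26297 m
Total depth = 490 m + 26297 m = 26787 m

26800 m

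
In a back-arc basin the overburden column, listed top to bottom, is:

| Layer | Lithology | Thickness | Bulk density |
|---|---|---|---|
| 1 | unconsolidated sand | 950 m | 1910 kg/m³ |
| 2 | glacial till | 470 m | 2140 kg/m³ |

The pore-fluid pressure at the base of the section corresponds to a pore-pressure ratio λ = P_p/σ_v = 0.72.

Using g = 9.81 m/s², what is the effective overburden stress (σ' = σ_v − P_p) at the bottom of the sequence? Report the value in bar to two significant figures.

Overburden (lithostatic) stress σ_v:
unconsolidated sand: 1910 kg/m³ × 9.81 m/s² × 950 m = 1.780×10^7 Pa = 17.80 MPa
glacial till: 2140 kg/m³ × 9.81 m/s² × 470 m = 9.867×10^6 Pa = 9.867 MPa
Total = 17.80 + 9.867 = 27.667 MPa
Pore pressure P_p = λ·σ_v = 0.72 × 27.67 MPa = 19.92 MPa
Effective stress σ' = σ_v − P_p = 27.67 − 19.92 = 7.7468 MPa = 77.468 bar

77 bar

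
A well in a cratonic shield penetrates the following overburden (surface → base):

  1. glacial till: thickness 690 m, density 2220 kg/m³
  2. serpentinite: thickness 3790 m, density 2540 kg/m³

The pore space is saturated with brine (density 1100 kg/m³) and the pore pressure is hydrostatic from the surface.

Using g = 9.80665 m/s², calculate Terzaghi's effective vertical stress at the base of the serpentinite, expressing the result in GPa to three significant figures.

Overburden (lithostatic) stress σ_v:
glacial till: 2220 kg/m³ × 9.80665 m/s² × 690 m = 1.502×10^7 Pa = 15.02 MPa
serpentinite: 2540 kg/m³ × 9.80665 m/s² × 3790 m = 9.440×10^7 Pa = 94.40 MPa
Total = 15.02 + 94.40 = 109.43 MPa
Pore pressure P_p = 1100 kg/m³ × 9.80665 m/s² × 4480 m = 4.833×10^7 Pa = 48.33 MPa
Effective stress σ' = σ_v − P_p = 109.4 − 48.33 = 61.099 MPa = 0.061099 GPa

0.0611 GPa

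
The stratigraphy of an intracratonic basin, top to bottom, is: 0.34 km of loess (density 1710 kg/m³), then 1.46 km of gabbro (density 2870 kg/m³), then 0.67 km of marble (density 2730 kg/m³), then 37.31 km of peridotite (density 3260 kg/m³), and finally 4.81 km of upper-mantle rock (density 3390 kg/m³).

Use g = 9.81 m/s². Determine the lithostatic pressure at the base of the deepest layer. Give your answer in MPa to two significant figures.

loess: 1710 kg/m³ × 9.81 m/s² × 340 m = 5.704×10^6 Pa = 5.704 MPa
gabbro: 2870 kg/m³ × 9.81 m/s² × 1460 m = 4.111×10^7 Pa = 41.11 MPa
marble: 2730 kg/m³ × 9.81 m/s² × 670 m = 1.794×10^7 Pa = 17.94 MPa
peridotite: 3260 kg/m³ × 9.81 m/s² × 37310 m = 1.193×10^9 Pa = 1193 MPa
upper-mantle rock: 3390 kg/m³ × 9.81 m/s² × 4810 m = 1.600×10^8 Pa = 160.0 MPa
Total = 5.704 + 41.11 + 17.94 + 1193 + 160.0 = 1417.9 MPa

1400 MPa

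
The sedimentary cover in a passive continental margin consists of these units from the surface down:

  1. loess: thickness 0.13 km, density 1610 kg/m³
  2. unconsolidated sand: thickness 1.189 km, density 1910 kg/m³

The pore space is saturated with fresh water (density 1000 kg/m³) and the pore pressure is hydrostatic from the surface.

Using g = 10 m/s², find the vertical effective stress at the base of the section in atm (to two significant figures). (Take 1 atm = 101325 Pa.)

110 atm

Overburden (lithostatic) stress σ_v:
loess: 1610 kg/m³ × 10 m/s² × 130 m = 2.093×10^6 Pa = 2.093 MPa
unconsolidated sand: 1910 kg/m³ × 10 m/s² × 1189 m = 2.271×10^7 Pa = 22.71 MPa
Total = 2.093 + 22.71 = 24.803 MPa
Pore pressure P_p = 1000 kg/m³ × 10 m/s² × 1319 m = 1.319×10^7 Pa = 13.19 MPa
Effective stress σ' = σ_v − P_p = 24.80 − 13.19 = 11.613 MPa = 114.61 atm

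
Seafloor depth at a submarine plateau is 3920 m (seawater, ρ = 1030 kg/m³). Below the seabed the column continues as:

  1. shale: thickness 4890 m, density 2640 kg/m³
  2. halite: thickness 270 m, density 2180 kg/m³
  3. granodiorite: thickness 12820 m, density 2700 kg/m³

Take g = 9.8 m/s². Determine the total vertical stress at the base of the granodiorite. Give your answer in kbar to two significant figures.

5.1 kbar

seawater: 1030 kg/m³ × 9.8 m/s² × 3920 m = 3.957×10^7 Pa = 0.3957 kbar
shale: 2640 kg/m³ × 9.8 m/s² × 4890 m = 1.265×10^8 Pa = 1.265 kbar
halite: 2180 kg/m³ × 9.8 m/s² × 270 m = 5.768×10^6 Pa = 0.05768 kbar
granodiorite: 2700 kg/m³ × 9.8 m/s² × 12820 m = 3.392×10^8 Pa = 3.392 kbar
Total = 0.3957 + 1.265 + 0.05768 + 3.392 = 5.1107 kbar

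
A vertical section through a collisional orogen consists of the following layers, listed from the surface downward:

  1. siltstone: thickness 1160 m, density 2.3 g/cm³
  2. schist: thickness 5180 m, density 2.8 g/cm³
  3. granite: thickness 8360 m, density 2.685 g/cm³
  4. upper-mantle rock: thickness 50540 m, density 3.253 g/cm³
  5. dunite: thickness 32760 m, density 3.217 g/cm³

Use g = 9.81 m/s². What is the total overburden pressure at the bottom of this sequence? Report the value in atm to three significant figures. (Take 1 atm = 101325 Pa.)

30000 atm

siltstone: 2300 kg/m³ × 9.81 m/s² × 1160 m = 2.617×10^7 Pa = 258.3 atm
schist: 2800 kg/m³ × 9.81 m/s² × 5180 m = 1.423×10^8 Pa = 1404 atm
granite: 2685 kg/m³ × 9.81 m/s² × 8360 m = 2.202×10^8 Pa = 2173 atm
upper-mantle rock: 3253 kg/m³ × 9.81 m/s² × 50540 m = 1.613×10^9 Pa = 15917 atm
dunite: 3217 kg/m³ × 9.81 m/s² × 32760 m = 1.034×10^9 Pa = 10203 atm
Total = 258.3 + 1404 + 2173 + 15917 + 10203 = 29957 atm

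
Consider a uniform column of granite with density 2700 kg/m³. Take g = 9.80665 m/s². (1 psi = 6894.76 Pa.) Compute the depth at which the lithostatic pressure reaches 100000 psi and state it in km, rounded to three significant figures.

h = P/(ρg) = 100000 psi / (2700 kg/m³ × 9.80665 m/s²) = 6.895×10^8 Pa / 26478 Pa/m = 26040 m
= 26.040 km

26.0 km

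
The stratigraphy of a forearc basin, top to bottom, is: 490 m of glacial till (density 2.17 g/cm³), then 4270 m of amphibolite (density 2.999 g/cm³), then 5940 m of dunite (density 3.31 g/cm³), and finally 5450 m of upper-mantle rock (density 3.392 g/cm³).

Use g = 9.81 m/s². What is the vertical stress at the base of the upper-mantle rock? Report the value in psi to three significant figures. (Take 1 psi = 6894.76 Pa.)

glacial till: 2170 kg/m³ × 9.81 m/s² × 490 m = 1.043×10^7 Pa = 1513 psi
amphibolite: 2999 kg/m³ × 9.81 m/s² × 4270 m = 1.256×10^8 Pa = 18220 psi
dunite: 3310 kg/m³ × 9.81 m/s² × 5940 m = 1.929×10^8 Pa = 27975 psi
upper-mantle rock: 3392 kg/m³ × 9.81 m/s² × 5450 m = 1.814×10^8 Pa = 26303 psi
Total = 1513 + 18220 + 27975 + 26303 = 74011 psi

74000 psi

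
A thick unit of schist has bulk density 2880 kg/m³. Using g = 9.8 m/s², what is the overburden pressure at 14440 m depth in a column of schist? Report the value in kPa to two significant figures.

schist: 2880 kg/m³ × 9.8 m/s² × 14440 m = 4.076×10^8 Pa = 4.076×10^5 kPa

410000 kPa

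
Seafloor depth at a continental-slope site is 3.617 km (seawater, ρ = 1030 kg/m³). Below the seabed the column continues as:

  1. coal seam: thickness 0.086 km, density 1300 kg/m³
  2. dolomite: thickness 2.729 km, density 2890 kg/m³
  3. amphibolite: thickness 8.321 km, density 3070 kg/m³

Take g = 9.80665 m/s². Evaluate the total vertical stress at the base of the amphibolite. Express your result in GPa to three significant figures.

seawater: 1030 kg/m³ × 9.80665 m/s² × 3617 m = 3.653×10^7 Pa = 0.03653 GPa
coal seam: 1300 kg/m³ × 9.80665 m/s² × 86 m = 1.096×10^6 Pa = 1.096×10^-3 GPa
dolomite: 2890 kg/m³ × 9.80665 m/s² × 2729 m = 7.734×10^7 Pa = 0.07734 GPa
amphibolite: 3070 kg/m³ × 9.80665 m/s² × 8321 m = 2.505×10^8 Pa = 0.2505 GPa
Total = 0.03653 + 1.096×10^-3 + 0.07734 + 0.2505 = 0.36549 GPa

0.365 GPa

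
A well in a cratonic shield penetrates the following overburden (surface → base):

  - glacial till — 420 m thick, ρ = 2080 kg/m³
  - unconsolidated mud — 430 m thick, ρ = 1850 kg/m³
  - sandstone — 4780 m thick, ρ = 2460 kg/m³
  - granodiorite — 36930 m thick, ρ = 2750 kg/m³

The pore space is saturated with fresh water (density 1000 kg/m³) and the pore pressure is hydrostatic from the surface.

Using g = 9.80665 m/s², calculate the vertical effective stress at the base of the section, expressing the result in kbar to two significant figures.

7.1 kbar

Overburden (lithostatic) stress σ_v:
glacial till: 2080 kg/m³ × 9.80665 m/s² × 420 m = 8.567×10^6 Pa = 8.567 MPa
unconsolidated mud: 1850 kg/m³ × 9.80665 m/s² × 430 m = 7.801×10^6 Pa = 7.801 MPa
sandstone: 2460 kg/m³ × 9.80665 m/s² × 4780 m = 1.153×10^8 Pa = 115.3 MPa
granodiorite: 2750 kg/m³ × 9.80665 m/s² × 36930 m = 9.959×10^8 Pa = 995.9 MPa
Total = 8.567 + 7.801 + 115.3 + 995.9 = 1127.6 MPa
Pore pressure P_p = 1000 kg/m³ × 9.80665 m/s² × 42560 m = 4.174×10^8 Pa = 417.4 MPa
Effective stress σ' = σ_v − P_p = 1128 − 417.4 = 710.25 MPa = 7.1025 kbar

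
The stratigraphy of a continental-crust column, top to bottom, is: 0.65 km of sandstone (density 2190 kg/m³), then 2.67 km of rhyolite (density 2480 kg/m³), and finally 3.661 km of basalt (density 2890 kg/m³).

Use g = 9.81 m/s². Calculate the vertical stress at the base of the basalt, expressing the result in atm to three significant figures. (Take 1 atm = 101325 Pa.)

sandstone: 2190 kg/m³ × 9.81 m/s² × 650 m = 1.396×10^7 Pa = 137.8 atm
rhyolite: 2480 kg/m³ × 9.81 m/s² × 2670 m = 6.496×10^7 Pa = 641.1 atm
basalt: 2890 kg/m³ × 9.81 m/s² × 3661 m = 1.038×10^8 Pa = 1024 atm
Total = 137.8 + 641.1 + 1024 = 1803.3 atm

1800 atm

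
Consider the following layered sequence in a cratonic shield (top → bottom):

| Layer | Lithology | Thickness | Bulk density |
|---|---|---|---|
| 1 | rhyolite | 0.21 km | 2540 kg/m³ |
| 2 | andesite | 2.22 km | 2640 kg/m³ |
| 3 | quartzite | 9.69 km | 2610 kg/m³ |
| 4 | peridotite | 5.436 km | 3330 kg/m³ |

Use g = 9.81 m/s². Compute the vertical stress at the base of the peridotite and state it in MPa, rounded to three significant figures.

488 MPa

rhyolite: 2540 kg/m³ × 9.81 m/s² × 210 m = 5.233×10^6 Pa = 5.233 MPa
andesite: 2640 kg/m³ × 9.81 m/s² × 2220 m = 5.749×10^7 Pa = 57.49 MPa
quartzite: 2610 kg/m³ × 9.81 m/s² × 9690 m = 2.481×10^8 Pa = 248.1 MPa
peridotite: 3330 kg/m³ × 9.81 m/s² × 5436 m = 1.776×10^8 Pa = 177.6 MPa
Total = 5.233 + 57.49 + 248.1 + 177.6 = 488.41 MPa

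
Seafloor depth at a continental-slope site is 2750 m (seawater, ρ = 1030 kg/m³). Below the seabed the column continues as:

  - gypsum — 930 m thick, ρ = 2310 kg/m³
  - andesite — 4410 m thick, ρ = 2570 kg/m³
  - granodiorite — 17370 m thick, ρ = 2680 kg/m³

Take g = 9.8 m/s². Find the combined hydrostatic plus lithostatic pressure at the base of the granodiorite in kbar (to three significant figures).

seawater: 1030 kg/m³ × 9.8 m/s² × 2750 m = 2.776×10^7 Pa = 0.2776 kbar
gypsum: 2310 kg/m³ × 9.8 m/s² × 930 m = 2.105×10^7 Pa = 0.2105 kbar
andesite: 2570 kg/m³ × 9.8 m/s² × 4410 m = 1.111×10^8 Pa = 1.111 kbar
granodiorite: 2680 kg/m³ × 9.8 m/s² × 17370 m = 4.562×10^8 Pa = 4.562 kbar
Total = 0.2776 + 0.2105 + 1.111 + 4.562 = 6.1609 kbar

6.16 kbar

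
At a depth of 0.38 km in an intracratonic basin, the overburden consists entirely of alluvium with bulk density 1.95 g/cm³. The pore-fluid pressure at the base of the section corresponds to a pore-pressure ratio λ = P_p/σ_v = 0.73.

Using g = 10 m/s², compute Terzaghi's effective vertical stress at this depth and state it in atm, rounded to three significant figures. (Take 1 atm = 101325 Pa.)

19.7 atm

Overburden (lithostatic) stress σ_v:
alluvium: 1950 kg/m³ × 10 m/s² × 380 m = 7.410×10^6 Pa = 7.410 MPa
Pore pressure P_p = λ·σ_v = 0.73 × 7.410 MPa = 5.409 MPa
Effective stress σ' = σ_v − P_p = 7.410 − 5.409 = 2.0007 MPa = 19.745 atm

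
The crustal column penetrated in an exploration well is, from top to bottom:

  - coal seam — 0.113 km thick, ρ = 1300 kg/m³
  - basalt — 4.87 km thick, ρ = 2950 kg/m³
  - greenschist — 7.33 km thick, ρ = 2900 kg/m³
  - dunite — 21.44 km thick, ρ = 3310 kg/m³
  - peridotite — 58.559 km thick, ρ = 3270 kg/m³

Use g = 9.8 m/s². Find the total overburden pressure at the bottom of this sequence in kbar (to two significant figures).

coal seam: 1300 kg/m³ × 9.8 m/s² × 113 m = 1.440×10^6 Pa = 0.01440 kbar
basalt: 2950 kg/m³ × 9.8 m/s² × 4870 m = 1.408×10^8 Pa = 1.408 kbar
greenschist: 2900 kg/m³ × 9.8 m/s² × 7330 m = 2.083×10^8 Pa = 2.083 kbar
dunite: 3310 kg/m³ × 9.8 m/s² × 21440 m = 6.955×10^8 Pa = 6.955 kbar
peridotite: 3270 kg/m³ × 9.8 m/s² × 58559 m = 1.877×10^9 Pa = 18.77 kbar
Total = 0.01440 + 1.408 + 2.083 + 6.955 + 18.77 = 29.226 kbar

29 kbar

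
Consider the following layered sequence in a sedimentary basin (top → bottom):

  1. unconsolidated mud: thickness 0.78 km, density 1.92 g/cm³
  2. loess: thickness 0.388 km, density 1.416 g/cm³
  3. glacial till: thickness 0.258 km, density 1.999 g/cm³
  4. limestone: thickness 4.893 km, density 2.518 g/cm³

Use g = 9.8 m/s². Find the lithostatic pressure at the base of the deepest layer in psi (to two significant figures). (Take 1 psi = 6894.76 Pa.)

unconsolidated mud: 1920 kg/m³ × 9.8 m/s² × 780 m = 1.468×10^7 Pa = 2129 psi
loess: 1416 kg/m³ × 9.8 m/s² × 388 m = 5.384×10^6 Pa = 780.9 psi
glacial till: 1999 kg/m³ × 9.8 m/s² × 258 m = 5.054×10^6 Pa = 733.1 psi
limestone: 2518 kg/m³ × 9.8 m/s² × 4893 m = 1.207×10^8 Pa = 17512 psi
Total = 2129 + 780.9 + 733.1 + 17512 = 21155 psi

21000 psi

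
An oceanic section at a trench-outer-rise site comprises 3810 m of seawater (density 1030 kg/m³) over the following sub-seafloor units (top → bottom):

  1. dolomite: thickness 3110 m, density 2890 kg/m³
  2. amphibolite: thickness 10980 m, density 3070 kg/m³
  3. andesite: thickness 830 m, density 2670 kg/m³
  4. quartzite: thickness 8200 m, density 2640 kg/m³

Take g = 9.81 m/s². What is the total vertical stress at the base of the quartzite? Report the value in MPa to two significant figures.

690 MPa

seawater: 1030 kg/m³ × 9.81 m/s² × 3810 m = 3.850×10^7 Pa = 38.50 MPa
dolomite: 2890 kg/m³ × 9.81 m/s² × 3110 m = 8.817×10^7 Pa = 88.17 MPa
amphibolite: 3070 kg/m³ × 9.81 m/s² × 10980 m = 3.307×10^8 Pa = 330.7 MPa
andesite: 2670 kg/m³ × 9.81 m/s² × 830 m = 2.174×10^7 Pa = 21.74 MPa
quartzite: 2640 kg/m³ × 9.81 m/s² × 8200 m = 2.124×10^8 Pa = 212.4 MPa
Total = 38.50 + 88.17 + 330.7 + 21.74 + 212.4 = 691.46 MPa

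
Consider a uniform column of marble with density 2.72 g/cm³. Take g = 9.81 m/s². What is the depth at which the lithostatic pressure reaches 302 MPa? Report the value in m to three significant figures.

h = P/(ρg) = 302 MPa / (2720 kg/m³ × 9.81 m/s²) = 3.020×10^8 Pa / 26683 Pa/m = 11318 m

11300 m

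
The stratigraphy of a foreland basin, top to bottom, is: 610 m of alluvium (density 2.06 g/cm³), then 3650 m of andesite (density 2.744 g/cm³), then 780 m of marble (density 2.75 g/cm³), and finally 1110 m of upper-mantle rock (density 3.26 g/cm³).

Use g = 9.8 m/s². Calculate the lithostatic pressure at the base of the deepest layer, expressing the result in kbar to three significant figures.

alluvium: 2060 kg/m³ × 9.8 m/s² × 610 m = 1.231×10^7 Pa = 0.1231 kbar
andesite: 2744 kg/m³ × 9.8 m/s² × 3650 m = 9.815×10^7 Pa = 0.9815 kbar
marble: 2750 kg/m³ × 9.8 m/s² × 780 m = 2.102×10^7 Pa = 0.2102 kbar
upper-mantle rock: 3260 kg/m³ × 9.8 m/s² × 1110 m = 3.546×10^7 Pa = 0.3546 kbar
Total = 0.1231 + 0.9815 + 0.2102 + 0.3546 = 1.6695 kbar

1.67 kbar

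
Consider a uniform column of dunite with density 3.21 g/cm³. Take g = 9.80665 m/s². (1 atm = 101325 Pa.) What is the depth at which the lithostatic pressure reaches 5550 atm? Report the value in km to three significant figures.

h = P/(ρg) = 5550 atm / (3210 kg/m³ × 9.80665 m/s²) = 5.624×10^8 Pa / 31479 Pa/m = 17864 m
= 17.864 km

17.9 km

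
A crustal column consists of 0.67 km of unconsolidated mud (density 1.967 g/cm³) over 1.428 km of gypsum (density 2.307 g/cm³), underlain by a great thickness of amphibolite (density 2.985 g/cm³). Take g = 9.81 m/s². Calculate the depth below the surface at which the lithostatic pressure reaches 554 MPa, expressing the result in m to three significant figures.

Pressure at base of upper layers: 1967×9.81×670 + 2307×9.81×1428 = 4.525×10^7 Pa = 45.25 MPa
Remaining pressure to be supplied by amphibolite: 5.540×10^8 − 4.525×10^7 = 5.088×10^8 Pa
Additional depth in amphibolite = 5.088×10^8 Pa / (2985 kg/m³ × 9.81 m/s²) = 17374 m
Total depth = 2098 m + 17374 m = 19472 m

19500 m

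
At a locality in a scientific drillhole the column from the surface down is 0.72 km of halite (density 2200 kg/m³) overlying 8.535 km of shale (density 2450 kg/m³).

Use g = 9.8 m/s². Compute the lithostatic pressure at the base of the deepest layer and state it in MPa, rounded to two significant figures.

halite: 2200 kg/m³ × 9.8 m/s² × 720 m = 1.552×10^7 Pa = 15.52 MPa
shale: 2450 kg/m³ × 9.8 m/s² × 8535 m = 2.049×10^8 Pa = 204.9 MPa
Total = 15.52 + 204.9 = 220.45 MPa

220 MPa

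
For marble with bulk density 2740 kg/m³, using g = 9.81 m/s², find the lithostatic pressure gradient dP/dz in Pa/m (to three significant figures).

26900 Pa/m

dP/dz = ρg = 2740 kg/m³ × 9.81 m/s² = 26879 Pa/m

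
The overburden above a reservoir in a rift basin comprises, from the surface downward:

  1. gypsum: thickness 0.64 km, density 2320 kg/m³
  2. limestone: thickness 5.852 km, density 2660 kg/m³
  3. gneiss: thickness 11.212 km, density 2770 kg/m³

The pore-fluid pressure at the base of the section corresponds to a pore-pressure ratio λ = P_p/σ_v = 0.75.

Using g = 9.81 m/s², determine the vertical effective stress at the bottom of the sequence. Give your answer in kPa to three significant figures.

Overburden (lithostatic) stress σ_v:
gypsum: 2320 kg/m³ × 9.81 m/s² × 640 m = 1.457×10^7 Pa = 14.57 MPa
limestone: 2660 kg/m³ × 9.81 m/s² × 5852 m = 1.527×10^8 Pa = 152.7 MPa
gneiss: 2770 kg/m³ × 9.81 m/s² × 11212 m = 3.047×10^8 Pa = 304.7 MPa
Total = 14.57 + 152.7 + 304.7 = 471.94 MPa
Pore pressure P_p = λ·σ_v = 0.75 × 471.9 MPa = 354.0 MPa
Effective stress σ' = σ_v − P_p = 471.9 − 354.0 = 117.99 MPa = 1.1799×10^5 kPa

118000 kPa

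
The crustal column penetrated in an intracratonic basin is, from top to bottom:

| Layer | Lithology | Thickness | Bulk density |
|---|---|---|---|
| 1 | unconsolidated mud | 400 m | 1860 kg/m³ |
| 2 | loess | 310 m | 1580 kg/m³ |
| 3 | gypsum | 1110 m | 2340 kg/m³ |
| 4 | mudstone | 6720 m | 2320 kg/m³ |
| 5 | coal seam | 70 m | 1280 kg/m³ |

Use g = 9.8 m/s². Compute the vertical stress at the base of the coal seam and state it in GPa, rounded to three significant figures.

unconsolidated mud: 1860 kg/m³ × 9.8 m/s² × 400 m = 7.291×10^6 Pa = 7.291×10^-3 GPa
loess: 1580 kg/m³ × 9.8 m/s² × 310 m = 4.800×10^6 Pa = 4.800×10^-3 GPa
gypsum: 2340 kg/m³ × 9.8 m/s² × 1110 m = 2.545×10^7 Pa = 0.02545 GPa
mudstone: 2320 kg/m³ × 9.8 m/s² × 6720 m = 1.528×10^8 Pa = 0.1528 GPa
coal seam: 1280 kg/m³ × 9.8 m/s² × 70 m = 8.781×10^5 Pa = 8.781×10^-4 GPa
Total = 7.291×10^-3 + 4.800×10^-3 + 0.02545 + 0.1528 + 8.781×10^-4 = 0.19121 GPa

0.191 GPa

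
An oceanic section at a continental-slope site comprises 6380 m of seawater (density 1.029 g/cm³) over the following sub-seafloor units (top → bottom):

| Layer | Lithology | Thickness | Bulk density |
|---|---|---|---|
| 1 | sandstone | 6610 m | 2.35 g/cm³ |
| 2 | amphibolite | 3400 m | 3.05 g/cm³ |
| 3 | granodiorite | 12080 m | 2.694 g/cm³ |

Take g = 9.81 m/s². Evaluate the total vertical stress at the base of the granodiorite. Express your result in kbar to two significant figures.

6.4 kbar

seawater: 1029 kg/m³ × 9.81 m/s² × 6380 m = 6.440×10^7 Pa = 0.6440 kbar
sandstone: 2350 kg/m³ × 9.81 m/s² × 6610 m = 1.524×10^8 Pa = 1.524 kbar
amphibolite: 3050 kg/m³ × 9.81 m/s² × 3400 m = 1.017×10^8 Pa = 1.017 kbar
granodiorite: 2694 kg/m³ × 9.81 m/s² × 12080 m = 3.193×10^8 Pa = 3.193 kbar
Total = 0.6440 + 1.524 + 1.017 + 3.193 = 6.3777 kbar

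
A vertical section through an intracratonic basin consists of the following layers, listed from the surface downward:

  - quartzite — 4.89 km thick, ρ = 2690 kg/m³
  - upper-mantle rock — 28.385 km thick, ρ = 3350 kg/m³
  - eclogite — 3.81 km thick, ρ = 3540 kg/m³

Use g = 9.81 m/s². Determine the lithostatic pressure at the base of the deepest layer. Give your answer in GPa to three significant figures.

quartzite: 2690 kg/m³ × 9.81 m/s² × 4890 m = 1.290×10^8 Pa = 0.1290 GPa
upper-mantle rock: 3350 kg/m³ × 9.81 m/s² × 28385 m = 9.328×10^8 Pa = 0.9328 GPa
eclogite: 3540 kg/m³ × 9.81 m/s² × 3810 m = 1.323×10^8 Pa = 0.1323 GPa
Total = 0.1290 + 0.9328 + 0.1323 = 1.1942 GPa

1.19 GPa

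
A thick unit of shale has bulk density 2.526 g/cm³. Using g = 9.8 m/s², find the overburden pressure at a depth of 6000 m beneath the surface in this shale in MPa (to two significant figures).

shale: 2526 kg/m³ × 9.8 m/s² × 6000 m = 1.485×10^8 Pa = 148.5 MPa

150 MPa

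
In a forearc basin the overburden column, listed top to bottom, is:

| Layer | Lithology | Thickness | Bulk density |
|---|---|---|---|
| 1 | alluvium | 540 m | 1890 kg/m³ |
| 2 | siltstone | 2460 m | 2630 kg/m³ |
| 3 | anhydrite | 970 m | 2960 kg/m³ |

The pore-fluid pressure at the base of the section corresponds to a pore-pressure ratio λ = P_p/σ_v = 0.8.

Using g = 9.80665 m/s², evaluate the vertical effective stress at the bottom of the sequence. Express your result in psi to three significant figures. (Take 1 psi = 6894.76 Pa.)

Overburden (lithostatic) stress σ_v:
alluvium: 1890 kg/m³ × 9.80665 m/s² × 540 m = 1.001×10^7 Pa = 10.01 MPa
siltstone: 2630 kg/m³ × 9.80665 m/s² × 2460 m = 6.345×10^7 Pa = 63.45 MPa
anhydrite: 2960 kg/m³ × 9.80665 m/s² × 970 m = 2.816×10^7 Pa = 28.16 MPa
Total = 10.01 + 63.45 + 28.16 = 101.61 MPa
Pore pressure P_p = λ·σ_v = 0.8 × 101.6 MPa = 81.29 MPa
Effective stress σ' = σ_v − P_p = 101.6 − 81.29 = 20.323 MPa = 2947.5 psi

2950 psi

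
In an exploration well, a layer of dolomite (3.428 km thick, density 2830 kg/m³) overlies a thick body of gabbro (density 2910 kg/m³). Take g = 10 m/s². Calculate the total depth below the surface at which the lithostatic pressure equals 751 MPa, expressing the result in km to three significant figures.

Pressure at base of upper layers: 2830×10×3428 = 9.701×10^7 Pa = 97.01 MPa
Remaining pressure to be supplied by gabbro: 7.510×10^8 − 9.701×10^7 = 6.540×10^8 Pa
Additional depth in gabbro = 6.540×10^8 Pa / (2910 kg/m³ × 10 m/s²) = 22474 m
Total depth = 3428 m + 22474 m = 25902 m
= 25.902 km

25.9 km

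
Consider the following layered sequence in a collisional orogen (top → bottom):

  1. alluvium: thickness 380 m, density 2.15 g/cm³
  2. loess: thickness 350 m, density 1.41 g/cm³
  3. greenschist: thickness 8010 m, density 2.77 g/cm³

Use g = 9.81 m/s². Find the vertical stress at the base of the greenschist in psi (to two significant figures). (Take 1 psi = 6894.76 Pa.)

alluvium: 2150 kg/m³ × 9.81 m/s² × 380 m = 8.015×10^6 Pa = 1162 psi
loess: 1410 kg/m³ × 9.81 m/s² × 350 m = 4.841×10^6 Pa = 702.2 psi
greenschist: 2770 kg/m³ × 9.81 m/s² × 8010 m = 2.177×10^8 Pa = 31569 psi
Total = 1162 + 702.2 + 31569 = 33434 psi

33000 psi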